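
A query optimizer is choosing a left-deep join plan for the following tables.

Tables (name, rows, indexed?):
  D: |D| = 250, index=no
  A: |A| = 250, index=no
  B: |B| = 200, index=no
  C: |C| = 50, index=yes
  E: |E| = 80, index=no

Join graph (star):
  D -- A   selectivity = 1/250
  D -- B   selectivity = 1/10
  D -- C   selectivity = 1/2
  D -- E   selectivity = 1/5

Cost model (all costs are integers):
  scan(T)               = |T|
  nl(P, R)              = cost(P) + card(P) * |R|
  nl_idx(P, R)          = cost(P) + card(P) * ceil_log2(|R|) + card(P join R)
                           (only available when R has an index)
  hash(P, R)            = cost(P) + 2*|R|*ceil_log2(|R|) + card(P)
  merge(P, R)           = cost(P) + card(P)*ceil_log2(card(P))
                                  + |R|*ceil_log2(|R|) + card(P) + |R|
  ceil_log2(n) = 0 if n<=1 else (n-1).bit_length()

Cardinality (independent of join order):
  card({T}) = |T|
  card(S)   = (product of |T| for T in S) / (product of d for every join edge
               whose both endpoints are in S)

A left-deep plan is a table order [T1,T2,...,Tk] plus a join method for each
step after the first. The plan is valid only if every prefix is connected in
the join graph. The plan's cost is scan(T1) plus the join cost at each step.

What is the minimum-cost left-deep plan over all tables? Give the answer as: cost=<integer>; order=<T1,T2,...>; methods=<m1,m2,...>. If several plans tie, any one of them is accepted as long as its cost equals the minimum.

cost=93670; order=A,D,E,B,C; methods=hash,hash,hash,hash

Selinger DP (subsets sized 1..n):
  {D}: scan cost=250, card=250
  {A}: scan cost=250, card=250
  {B}: scan cost=200, card=200
  {C}: scan cost=50, card=50
  {E}: scan cost=80, card=80
  {AD}: card=250; try (D,hash)→4500, (A,hash)→4500, (D,merge)→4750, (A,merge)→4750, (D,nl)→62750, (A,nl)→62750; best=4500 via (D,hash)
  {BD}: card=5000; try (B,hash)→3700, (D,merge)→4250, (B,merge)→4300, (D,hash)→4400, (D,nl)→50200, (B,nl)→50250; best=3700 via (B,hash)
  {CD}: card=6250; try (C,hash)→1100, (D,merge)→2650, (C,merge)→2850, (D,hash)→4100, (C,nl_idx)→8000, (D,nl)→12550 …(+1); best=1100 via (C,hash)
  {DE}: card=4000; try (E,hash)→1620, (D,merge)→2970, (E,merge)→3140, (D,hash)→4160, (D,nl)→20080, (E,nl)→20250; best=1620 via (E,hash)
  {ABD}: card=5000; try (B,hash)→7950, (B,merge)→8550, (A,hash)→12700, (B,nl)→54500, (A,merge)→75950, (A,nl)→1253700; best=7950 via (B,hash)
  {ACD}: card=6250; try (C,hash)→5350, (C,merge)→7100, (A,hash)→11350, (C,nl_idx)→12250, (C,nl)→17000, (A,merge)→90850 …(+1); best=5350 via (C,hash)
  {ADE}: card=4000; try (E,hash)→5870, (E,merge)→7390, (A,hash)→9620, (E,nl)→24500, (A,merge)→55870, (A,nl)→1001620; best=5870 via (E,hash)
  {BCD}: card=125000; try (C,hash)→9300, (B,hash)→10550, (C,merge)→74050, (B,merge)→90400, (C,nl_idx)→158700, (C,nl)→253700 …(+1); best=9300 via (C,hash)
  {BDE}: card=80000; try (B,hash)→8820, (E,hash)→9820, (B,merge)→55420, (E,merge)→74340, (E,nl)→403700, (B,nl)→801620; best=8820 via (B,hash)
  {CDE}: card=100000; try (C,hash)→6220, (E,hash)→8470, (C,merge)→53970, (E,merge)→89240, (C,nl_idx)→125620, (C,nl)→201620 …(+1); best=6220 via (C,hash)
  {ABCD}: card=125000; try (C,hash)→13550, (B,hash)→14800, (C,merge)→78300, (B,merge)→94650, (A,hash)→138300, (C,nl_idx)→162950 …(+4); best=13550 via (C,hash)
  {ABDE}: card=80000; try (B,hash)→13070, (E,hash)→14070, (B,merge)→59670, (E,merge)→78590, (A,hash)→92820, (E,nl)→407950 …(+3); best=13070 via (B,hash)
  {ACDE}: card=100000; try (C,hash)→10470, (E,hash)→12720, (C,merge)→58220, (E,merge)→93490, (A,hash)→110220, (C,nl_idx)→129870 …(+4); best=10470 via (C,hash)
  {BCDE}: card=2000000; try (C,hash)→89420, (B,hash)→109420, (E,hash)→135420, (C,merge)→1449170, (B,merge)→1808020, (E,merge)→2259940 …(+4); best=89420 via (C,hash)
  {ABCDE}: card=2000000; try (C,hash)→93670, (B,hash)→113670, (E,hash)→139670, (C,merge)→1453420, (B,merge)→1812270, (A,hash)→2093420 …(+7); best=93670 via (C,hash)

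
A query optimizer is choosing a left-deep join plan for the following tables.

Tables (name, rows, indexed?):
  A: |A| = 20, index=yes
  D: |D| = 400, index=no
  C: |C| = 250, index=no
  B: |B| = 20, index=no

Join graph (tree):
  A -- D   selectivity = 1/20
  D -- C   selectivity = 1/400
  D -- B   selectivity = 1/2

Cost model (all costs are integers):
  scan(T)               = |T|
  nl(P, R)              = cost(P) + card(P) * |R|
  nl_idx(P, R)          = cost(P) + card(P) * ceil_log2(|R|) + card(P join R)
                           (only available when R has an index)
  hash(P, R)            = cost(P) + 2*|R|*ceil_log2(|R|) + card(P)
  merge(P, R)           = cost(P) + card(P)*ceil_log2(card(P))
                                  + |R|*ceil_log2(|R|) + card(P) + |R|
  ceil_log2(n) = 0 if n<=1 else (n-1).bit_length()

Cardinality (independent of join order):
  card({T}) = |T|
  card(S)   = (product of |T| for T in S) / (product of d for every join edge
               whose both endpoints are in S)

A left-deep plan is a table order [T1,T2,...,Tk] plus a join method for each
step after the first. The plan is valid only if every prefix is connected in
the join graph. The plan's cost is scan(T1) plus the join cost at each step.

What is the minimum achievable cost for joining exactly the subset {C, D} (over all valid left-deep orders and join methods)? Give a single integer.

Selinger DP over subsets of {C,D}:
  {D}: scan cost=400, card=400
  {C}: scan cost=250, card=250
  {CD}: card=250; try (C,hash)→4800, (D,merge)→6500, (C,merge)→6650, (D,hash)→7700, (D,nl)→100250, (C,nl)→100400; best=4800 via (C,hash)

4800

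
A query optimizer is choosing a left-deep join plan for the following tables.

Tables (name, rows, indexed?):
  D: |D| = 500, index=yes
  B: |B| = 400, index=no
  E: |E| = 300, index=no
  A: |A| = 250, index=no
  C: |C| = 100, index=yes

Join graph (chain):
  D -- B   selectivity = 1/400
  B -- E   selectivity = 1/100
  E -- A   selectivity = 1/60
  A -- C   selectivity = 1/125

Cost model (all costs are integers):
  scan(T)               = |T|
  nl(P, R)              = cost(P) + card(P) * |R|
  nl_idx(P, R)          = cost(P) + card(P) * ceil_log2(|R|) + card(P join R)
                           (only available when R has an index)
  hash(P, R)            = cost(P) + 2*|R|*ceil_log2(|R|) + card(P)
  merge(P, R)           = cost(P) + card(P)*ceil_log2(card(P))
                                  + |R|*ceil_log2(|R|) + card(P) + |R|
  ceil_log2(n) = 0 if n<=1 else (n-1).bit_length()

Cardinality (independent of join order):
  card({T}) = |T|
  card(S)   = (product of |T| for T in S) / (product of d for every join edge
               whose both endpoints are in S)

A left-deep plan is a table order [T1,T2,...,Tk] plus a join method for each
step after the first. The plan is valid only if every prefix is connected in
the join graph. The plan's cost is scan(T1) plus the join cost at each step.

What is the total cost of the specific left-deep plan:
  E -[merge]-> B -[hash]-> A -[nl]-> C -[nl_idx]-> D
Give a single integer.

553500

step 1: scan E: cost=300, card=300
step 2: join B via merge
    card(P join B) = 300*400/(100) = 1200
    cost = 300 + 300*9 + 400*9 + 300 + 400 = 7300
step 3: join A via hash
    card(P join A) = 1200*250/(60) = 5000
    cost = 7300 + 2*250*8 + 1200 = 12500
step 4: join C via nl
    card(P join C) = 5000*100/(125) = 4000
    cost = 12500 + 5000*100 = 512500
step 5: join D via nl_idx
    card(P join D) = 4000*500/(400) = 5000
    cost = 512500 + 4000*9 + 5000 = 553500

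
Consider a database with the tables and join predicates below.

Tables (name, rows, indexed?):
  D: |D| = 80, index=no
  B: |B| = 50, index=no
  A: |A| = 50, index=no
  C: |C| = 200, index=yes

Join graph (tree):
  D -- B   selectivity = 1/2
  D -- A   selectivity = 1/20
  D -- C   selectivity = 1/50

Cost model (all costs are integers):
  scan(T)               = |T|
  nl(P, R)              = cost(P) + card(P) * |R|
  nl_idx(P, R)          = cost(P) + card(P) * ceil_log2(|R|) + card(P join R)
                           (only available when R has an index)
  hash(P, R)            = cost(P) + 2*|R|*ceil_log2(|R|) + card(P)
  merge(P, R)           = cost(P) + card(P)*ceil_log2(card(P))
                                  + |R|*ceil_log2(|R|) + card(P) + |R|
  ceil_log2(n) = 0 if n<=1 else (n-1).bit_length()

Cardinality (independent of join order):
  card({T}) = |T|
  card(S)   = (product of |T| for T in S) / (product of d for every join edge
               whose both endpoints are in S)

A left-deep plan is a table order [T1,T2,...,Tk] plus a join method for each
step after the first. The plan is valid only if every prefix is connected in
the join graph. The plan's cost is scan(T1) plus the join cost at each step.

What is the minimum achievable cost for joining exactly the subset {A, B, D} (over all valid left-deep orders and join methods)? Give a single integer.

Selinger DP over subsets of {A,B,D}:
  {D}: scan cost=80, card=80
  {B}: scan cost=50, card=50
  {A}: scan cost=50, card=50
  {BD}: card=2000; try (B,hash)→760, (D,merge)→1040, (B,merge)→1070, (D,hash)→1220, (D,nl)→4050, (B,nl)→4080; best=760 via (B,hash)
  {AD}: card=200; try (A,hash)→760, (D,merge)→1040, (A,merge)→1070, (D,hash)→1220, (D,nl)→4050, (A,nl)→4080; best=760 via (A,hash)
  {ABD}: card=5000; try (B,hash)→1560, (B,merge)→2910, (A,hash)→3360, (B,nl)→10760, (A,merge)→25110, (A,nl)→100760; best=1560 via (B,hash)

1560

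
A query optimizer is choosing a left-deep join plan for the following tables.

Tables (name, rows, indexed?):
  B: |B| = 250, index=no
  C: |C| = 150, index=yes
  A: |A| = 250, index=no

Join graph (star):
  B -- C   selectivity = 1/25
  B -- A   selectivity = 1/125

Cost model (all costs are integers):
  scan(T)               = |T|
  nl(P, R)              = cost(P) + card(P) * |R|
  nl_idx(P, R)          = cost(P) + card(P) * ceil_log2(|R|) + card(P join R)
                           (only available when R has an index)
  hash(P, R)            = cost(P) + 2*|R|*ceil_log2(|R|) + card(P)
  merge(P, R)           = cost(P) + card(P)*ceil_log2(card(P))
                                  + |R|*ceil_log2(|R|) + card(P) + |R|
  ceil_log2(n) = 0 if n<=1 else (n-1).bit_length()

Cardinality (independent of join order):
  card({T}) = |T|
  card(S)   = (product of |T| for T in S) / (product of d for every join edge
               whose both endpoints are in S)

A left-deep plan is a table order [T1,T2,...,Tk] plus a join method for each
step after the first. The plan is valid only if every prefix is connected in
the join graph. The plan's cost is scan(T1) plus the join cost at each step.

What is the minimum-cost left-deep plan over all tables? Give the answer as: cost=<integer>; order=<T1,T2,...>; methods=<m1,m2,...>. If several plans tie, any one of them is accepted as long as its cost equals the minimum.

Selinger DP (subsets sized 1..n):
  {B}: scan cost=250, card=250
  {C}: scan cost=150, card=150
  {A}: scan cost=250, card=250
  {BC}: card=1500; try (C,hash)→2900, (C,nl_idx)→3750, (B,merge)→3750, (C,merge)→3850, (B,hash)→4300, (B,nl)→37650 …(+1); best=2900 via (C,hash)
  {AB}: card=500; try (B,hash)→4500, (A,hash)→4500, (B,merge)→4750, (A,merge)→4750, (B,nl)→62750, (A,nl)→62750; best=4500 via (B,hash)
  {ABC}: card=3000; try (C,hash)→7400, (A,hash)→8400, (C,merge)→10850, (C,nl_idx)→11500, (A,merge)→23150, (C,nl)→79500 …(+1); best=7400 via (C,hash)

cost=7400; order=A,B,C; methods=hash,hash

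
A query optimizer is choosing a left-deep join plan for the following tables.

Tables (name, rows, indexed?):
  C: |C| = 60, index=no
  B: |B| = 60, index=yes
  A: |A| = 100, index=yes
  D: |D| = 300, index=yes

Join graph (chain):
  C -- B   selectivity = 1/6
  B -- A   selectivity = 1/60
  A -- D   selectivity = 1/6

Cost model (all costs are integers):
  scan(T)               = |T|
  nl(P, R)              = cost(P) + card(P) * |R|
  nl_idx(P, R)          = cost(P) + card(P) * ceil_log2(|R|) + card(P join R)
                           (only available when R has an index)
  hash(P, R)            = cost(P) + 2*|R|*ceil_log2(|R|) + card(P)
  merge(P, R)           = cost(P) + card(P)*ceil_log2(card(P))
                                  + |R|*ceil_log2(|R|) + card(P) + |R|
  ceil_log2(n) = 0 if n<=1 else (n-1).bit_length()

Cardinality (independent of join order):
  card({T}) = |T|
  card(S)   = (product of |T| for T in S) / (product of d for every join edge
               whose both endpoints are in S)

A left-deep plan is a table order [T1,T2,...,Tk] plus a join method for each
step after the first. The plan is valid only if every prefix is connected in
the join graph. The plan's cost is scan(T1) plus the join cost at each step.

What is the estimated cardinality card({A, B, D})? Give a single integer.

Tables in S: A(100), B(60), D(300)
Edges inside S: B-A(d=60), A-D(d=6)
numerator = 100 * 60 * 300 = 1800000
denominator = 60 * 6 = 360
card(S) = 1800000 / 360 = 5000

5000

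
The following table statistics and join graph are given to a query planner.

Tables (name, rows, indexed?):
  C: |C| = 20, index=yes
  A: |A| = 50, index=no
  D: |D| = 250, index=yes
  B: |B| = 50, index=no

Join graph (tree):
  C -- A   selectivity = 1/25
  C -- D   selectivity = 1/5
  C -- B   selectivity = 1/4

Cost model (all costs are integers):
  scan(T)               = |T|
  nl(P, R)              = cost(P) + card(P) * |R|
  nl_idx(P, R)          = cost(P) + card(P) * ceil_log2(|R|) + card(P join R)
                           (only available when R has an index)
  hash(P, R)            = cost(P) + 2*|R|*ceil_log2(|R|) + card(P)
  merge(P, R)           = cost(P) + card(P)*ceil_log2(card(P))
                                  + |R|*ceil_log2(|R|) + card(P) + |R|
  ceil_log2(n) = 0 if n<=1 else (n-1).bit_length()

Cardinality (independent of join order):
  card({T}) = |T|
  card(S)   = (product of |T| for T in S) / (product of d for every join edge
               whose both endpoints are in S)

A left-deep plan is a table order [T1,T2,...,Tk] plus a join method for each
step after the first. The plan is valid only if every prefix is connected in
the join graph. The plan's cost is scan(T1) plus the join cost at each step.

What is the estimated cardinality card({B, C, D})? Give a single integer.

Tables in S: B(50), C(20), D(250)
Edges inside S: C-D(d=5), C-B(d=4)
numerator = 50 * 20 * 250 = 250000
denominator = 5 * 4 = 20
card(S) = 250000 / 20 = 12500

12500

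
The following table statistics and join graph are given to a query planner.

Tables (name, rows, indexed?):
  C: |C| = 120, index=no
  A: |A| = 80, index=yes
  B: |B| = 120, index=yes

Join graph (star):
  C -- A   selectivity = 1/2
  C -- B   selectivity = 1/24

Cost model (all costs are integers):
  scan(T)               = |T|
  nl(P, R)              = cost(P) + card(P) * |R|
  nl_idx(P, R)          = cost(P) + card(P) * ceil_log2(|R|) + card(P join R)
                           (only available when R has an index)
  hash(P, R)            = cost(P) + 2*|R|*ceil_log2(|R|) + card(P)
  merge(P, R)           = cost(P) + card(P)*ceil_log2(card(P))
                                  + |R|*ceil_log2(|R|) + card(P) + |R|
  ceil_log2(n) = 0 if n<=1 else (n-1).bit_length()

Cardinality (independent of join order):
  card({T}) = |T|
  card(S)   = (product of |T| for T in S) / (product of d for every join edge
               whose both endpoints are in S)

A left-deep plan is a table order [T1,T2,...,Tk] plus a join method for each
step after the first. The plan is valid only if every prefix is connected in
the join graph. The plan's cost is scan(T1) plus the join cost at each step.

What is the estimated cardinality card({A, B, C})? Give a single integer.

Tables in S: A(80), B(120), C(120)
Edges inside S: C-A(d=2), C-B(d=24)
numerator = 80 * 120 * 120 = 1152000
denominator = 2 * 24 = 48
card(S) = 1152000 / 48 = 24000

24000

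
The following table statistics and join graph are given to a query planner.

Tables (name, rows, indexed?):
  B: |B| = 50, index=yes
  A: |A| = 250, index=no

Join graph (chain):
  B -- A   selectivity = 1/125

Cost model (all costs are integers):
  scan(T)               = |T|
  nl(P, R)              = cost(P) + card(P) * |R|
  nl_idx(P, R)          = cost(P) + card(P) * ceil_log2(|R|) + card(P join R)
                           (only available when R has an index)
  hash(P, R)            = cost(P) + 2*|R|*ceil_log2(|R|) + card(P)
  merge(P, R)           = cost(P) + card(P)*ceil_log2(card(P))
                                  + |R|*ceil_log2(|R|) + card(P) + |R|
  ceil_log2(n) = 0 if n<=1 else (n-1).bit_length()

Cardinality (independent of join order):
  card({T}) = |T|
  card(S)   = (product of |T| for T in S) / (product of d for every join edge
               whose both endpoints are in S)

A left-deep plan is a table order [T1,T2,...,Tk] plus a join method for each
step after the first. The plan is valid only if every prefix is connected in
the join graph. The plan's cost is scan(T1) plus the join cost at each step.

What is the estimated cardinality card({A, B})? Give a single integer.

100

Tables in S: A(250), B(50)
Edges inside S: B-A(d=125)
numerator = 250 * 50 = 12500
denominator = 125 = 125
card(S) = 12500 / 125 = 100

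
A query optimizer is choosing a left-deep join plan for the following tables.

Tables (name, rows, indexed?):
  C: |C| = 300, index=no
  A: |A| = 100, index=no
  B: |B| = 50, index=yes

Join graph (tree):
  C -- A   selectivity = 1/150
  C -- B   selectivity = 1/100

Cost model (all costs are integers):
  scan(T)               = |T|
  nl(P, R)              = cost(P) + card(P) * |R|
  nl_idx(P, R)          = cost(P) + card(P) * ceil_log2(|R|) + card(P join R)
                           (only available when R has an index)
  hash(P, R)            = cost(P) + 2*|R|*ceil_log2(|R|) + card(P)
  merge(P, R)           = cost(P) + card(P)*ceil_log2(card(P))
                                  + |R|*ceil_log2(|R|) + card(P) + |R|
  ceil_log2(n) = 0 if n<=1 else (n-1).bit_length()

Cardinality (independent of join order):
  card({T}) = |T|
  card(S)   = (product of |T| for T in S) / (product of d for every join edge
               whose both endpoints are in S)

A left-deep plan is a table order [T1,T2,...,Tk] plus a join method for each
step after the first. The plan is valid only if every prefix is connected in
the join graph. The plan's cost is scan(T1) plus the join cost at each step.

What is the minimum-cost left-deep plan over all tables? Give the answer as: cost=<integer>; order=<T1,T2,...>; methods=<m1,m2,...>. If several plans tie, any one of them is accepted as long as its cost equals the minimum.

cost=2750; order=C,B,A; methods=hash,hash

Selinger DP (subsets sized 1..n):
  {C}: scan cost=300, card=300
  {A}: scan cost=100, card=100
  {B}: scan cost=50, card=50
  {AC}: card=200; try (A,hash)→2000, (C,merge)→3900, (A,merge)→4100, (C,hash)→5600, (C,nl)→30100, (A,nl)→30300; best=2000 via (A,hash)
  {BC}: card=150; try (B,hash)→1200, (B,nl_idx)→2250, (C,merge)→3400, (B,merge)→3650, (C,hash)→5500, (C,nl)→15050 …(+1); best=1200 via (B,hash)
  {ABC}: card=100; try (A,hash)→2750, (B,hash)→2800, (B,nl_idx)→3300, (A,merge)→3350, (B,merge)→4150, (B,nl)→12000 …(+1); best=2750 via (A,hash)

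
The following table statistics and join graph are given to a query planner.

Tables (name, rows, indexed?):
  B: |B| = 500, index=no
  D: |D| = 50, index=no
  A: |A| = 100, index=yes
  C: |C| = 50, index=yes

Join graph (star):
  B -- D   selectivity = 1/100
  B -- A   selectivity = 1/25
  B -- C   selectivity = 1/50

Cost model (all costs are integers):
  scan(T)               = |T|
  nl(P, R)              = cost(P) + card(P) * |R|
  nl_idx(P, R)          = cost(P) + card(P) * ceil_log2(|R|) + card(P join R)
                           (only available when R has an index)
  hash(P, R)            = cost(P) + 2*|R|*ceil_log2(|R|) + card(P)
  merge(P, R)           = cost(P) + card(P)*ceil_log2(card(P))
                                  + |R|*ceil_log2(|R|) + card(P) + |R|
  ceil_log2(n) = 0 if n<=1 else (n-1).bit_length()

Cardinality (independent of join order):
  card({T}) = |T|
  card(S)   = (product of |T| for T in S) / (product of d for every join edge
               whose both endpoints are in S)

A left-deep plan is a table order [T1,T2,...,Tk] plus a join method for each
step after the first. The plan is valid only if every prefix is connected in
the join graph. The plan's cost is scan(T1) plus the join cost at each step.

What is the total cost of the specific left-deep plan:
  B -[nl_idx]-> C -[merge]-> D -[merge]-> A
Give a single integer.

12400

step 1: scan B: cost=500, card=500
step 2: join C via nl_idx
    card(P join C) = 500*50/(50) = 500
    cost = 500 + 500*6 + 500 = 4000
step 3: join D via merge
    card(P join D) = 500*50/(100) = 250
    cost = 4000 + 500*9 + 50*6 + 500 + 50 = 9350
step 4: join A via merge
    card(P join A) = 250*100/(25) = 1000
    cost = 9350 + 250*8 + 100*7 + 250 + 100 = 12400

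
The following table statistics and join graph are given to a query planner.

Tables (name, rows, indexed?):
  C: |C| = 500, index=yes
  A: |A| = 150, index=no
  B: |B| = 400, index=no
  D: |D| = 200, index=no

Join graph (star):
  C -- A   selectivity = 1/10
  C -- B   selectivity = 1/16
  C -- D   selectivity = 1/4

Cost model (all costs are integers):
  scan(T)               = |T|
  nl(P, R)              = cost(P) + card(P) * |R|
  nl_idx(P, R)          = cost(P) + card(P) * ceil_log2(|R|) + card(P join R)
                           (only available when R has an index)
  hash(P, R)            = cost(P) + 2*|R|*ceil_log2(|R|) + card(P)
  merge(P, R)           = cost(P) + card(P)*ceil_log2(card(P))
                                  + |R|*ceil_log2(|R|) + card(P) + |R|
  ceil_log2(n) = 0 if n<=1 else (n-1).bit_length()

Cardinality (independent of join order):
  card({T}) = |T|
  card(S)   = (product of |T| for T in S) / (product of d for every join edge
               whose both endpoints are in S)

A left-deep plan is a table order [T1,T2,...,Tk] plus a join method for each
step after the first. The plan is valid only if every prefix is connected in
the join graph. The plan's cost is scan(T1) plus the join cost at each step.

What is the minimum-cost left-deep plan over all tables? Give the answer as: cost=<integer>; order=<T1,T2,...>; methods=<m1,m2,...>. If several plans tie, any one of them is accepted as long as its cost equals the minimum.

cost=208800; order=C,A,B,D; methods=hash,hash,hash

Selinger DP (subsets sized 1..n):
  {C}: scan cost=500, card=500
  {A}: scan cost=150, card=150
  {B}: scan cost=400, card=400
  {D}: scan cost=200, card=200
  {AC}: card=7500; try (A,hash)→3400, (C,merge)→6500, (A,merge)→6850, (C,nl_idx)→9000, (C,hash)→9300, (C,nl)→75150 …(+1); best=3400 via (A,hash)
  {BC}: card=12500; try (B,hash)→8200, (C,merge)→9400, (B,merge)→9500, (C,hash)→9800, (C,nl_idx)→16500, (C,nl)→200400 …(+1); best=8200 via (B,hash)
  {CD}: card=25000; try (D,hash)→4200, (C,merge)→7000, (D,merge)→7300, (C,hash)→9400, (C,nl_idx)→27000, (C,nl)→100200 …(+1); best=4200 via (D,hash)
  {ABC}: card=187500; try (B,hash)→18100, (A,hash)→23100, (B,merge)→112400, (A,merge)→197050, (A,nl)→1883200, (B,nl)→3003400; best=18100 via (B,hash)
  {ACD}: card=375000; try (D,hash)→14100, (A,hash)→31600, (D,merge)→110200, (A,merge)→405550, (D,nl)→1503400, (A,nl)→3754200; best=14100 via (D,hash)
  {BCD}: card=625000; try (D,hash)→23900, (B,hash)→36400, (D,merge)→197500, (B,merge)→408200, (D,nl)→2508200, (B,nl)→10004200; best=23900 via (D,hash)
  {ABCD}: card=9375000; try (D,hash)→208800, (B,hash)→396300, (A,hash)→651300, (D,merge)→3582400, (B,merge)→7518100, (A,merge)→13150250 …(+3); best=208800 via (D,hash)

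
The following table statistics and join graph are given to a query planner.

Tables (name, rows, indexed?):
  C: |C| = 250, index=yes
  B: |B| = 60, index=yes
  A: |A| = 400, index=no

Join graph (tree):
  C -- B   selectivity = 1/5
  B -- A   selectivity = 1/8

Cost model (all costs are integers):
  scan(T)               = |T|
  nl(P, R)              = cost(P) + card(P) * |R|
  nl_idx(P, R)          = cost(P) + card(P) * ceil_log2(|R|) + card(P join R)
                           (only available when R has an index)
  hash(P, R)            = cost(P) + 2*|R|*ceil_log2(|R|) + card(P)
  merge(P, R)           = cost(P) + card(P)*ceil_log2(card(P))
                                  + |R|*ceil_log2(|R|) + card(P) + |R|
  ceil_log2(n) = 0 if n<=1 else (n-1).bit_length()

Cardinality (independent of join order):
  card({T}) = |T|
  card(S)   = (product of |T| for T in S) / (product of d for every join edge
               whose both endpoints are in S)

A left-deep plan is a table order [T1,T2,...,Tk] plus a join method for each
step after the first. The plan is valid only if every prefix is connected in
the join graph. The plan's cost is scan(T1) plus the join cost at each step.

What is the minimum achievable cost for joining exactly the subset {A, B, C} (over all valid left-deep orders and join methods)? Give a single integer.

Selinger DP over subsets of {A,B,C}:
  {C}: scan cost=250, card=250
  {B}: scan cost=60, card=60
  {A}: scan cost=400, card=400
  {BC}: card=3000; try (B,hash)→1220, (C,merge)→2730, (B,merge)→2920, (C,nl_idx)→3540, (C,hash)→4120, (B,nl_idx)→4750 …(+2); best=1220 via (B,hash)
  {AB}: card=3000; try (B,hash)→1520, (A,merge)→4480, (B,merge)→4820, (B,nl_idx)→5800, (A,hash)→7320, (A,nl)→24060 …(+1); best=1520 via (B,hash)
  {ABC}: card=150000; try (C,hash)→8520, (A,hash)→11420, (C,merge)→42770, (A,merge)→44220, (C,nl_idx)→175520, (C,nl)→751520 …(+1); best=8520 via (C,hash)

8520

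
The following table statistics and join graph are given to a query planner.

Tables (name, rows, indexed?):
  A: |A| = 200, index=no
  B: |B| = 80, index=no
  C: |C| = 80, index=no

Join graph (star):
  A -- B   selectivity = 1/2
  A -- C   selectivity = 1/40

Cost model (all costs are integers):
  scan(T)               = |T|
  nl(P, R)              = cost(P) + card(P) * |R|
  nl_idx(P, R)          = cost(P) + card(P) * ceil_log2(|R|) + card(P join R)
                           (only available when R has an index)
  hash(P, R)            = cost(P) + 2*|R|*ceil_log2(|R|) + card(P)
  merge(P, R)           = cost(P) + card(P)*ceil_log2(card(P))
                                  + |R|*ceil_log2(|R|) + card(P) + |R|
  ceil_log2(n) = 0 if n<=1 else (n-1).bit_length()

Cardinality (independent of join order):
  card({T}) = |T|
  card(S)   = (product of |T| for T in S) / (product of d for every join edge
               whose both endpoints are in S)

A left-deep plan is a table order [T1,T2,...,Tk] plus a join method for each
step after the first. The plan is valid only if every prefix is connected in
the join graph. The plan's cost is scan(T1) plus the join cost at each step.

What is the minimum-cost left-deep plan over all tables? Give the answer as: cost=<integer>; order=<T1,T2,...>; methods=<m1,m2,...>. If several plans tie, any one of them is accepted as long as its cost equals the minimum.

Selinger DP (subsets sized 1..n):
  {A}: scan cost=200, card=200
  {B}: scan cost=80, card=80
  {C}: scan cost=80, card=80
  {AB}: card=8000; try (B,hash)→1520, (A,merge)→2520, (B,merge)→2640, (A,hash)→3360, (A,nl)→16080, (B,nl)→16200; best=1520 via (B,hash)
  {AC}: card=400; try (C,hash)→1520, (A,merge)→2520, (C,merge)→2640, (A,hash)→3360, (A,nl)→16080, (C,nl)→16200; best=1520 via (C,hash)
  {ABC}: card=16000; try (B,hash)→3040, (B,merge)→6160, (C,hash)→10640, (B,nl)→33520, (C,merge)→114160, (C,nl)→641520; best=3040 via (B,hash)

cost=3040; order=A,C,B; methods=hash,hash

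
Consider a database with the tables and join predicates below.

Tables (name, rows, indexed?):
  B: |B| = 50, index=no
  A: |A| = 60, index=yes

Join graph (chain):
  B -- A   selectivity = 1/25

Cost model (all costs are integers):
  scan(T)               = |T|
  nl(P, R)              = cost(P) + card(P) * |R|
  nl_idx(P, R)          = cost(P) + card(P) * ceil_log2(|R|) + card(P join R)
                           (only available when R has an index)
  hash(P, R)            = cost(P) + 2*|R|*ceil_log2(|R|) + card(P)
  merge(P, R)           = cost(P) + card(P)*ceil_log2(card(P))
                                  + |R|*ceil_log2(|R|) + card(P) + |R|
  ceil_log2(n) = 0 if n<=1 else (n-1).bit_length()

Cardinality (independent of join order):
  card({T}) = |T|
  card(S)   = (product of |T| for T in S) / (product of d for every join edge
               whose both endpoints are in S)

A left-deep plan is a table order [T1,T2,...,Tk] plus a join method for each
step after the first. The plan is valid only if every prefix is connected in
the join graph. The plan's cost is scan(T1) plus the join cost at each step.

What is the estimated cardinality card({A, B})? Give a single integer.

120

Tables in S: A(60), B(50)
Edges inside S: B-A(d=25)
numerator = 60 * 50 = 3000
denominator = 25 = 25
card(S) = 3000 / 25 = 120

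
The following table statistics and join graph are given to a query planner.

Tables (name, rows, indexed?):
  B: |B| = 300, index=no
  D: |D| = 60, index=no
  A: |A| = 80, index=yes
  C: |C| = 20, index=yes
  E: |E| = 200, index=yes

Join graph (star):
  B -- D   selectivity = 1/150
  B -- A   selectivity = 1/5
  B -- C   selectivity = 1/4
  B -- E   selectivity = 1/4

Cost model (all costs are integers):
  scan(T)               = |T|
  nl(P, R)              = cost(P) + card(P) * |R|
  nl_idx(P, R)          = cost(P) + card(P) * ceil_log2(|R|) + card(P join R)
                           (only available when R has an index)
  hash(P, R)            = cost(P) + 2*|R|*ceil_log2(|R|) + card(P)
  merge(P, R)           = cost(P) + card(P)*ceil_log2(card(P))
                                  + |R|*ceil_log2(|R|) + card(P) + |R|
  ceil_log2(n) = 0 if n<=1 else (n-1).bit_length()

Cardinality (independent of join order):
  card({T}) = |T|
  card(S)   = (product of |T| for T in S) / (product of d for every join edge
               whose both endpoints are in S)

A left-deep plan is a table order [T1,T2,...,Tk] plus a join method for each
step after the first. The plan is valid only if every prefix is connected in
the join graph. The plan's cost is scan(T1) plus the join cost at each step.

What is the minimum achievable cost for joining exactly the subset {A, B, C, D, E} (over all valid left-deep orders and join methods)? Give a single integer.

Selinger DP over subsets of {A,B,C,D,E}:
  {B}: scan cost=300, card=300
  {D}: scan cost=60, card=60
  {A}: scan cost=80, card=80
  {C}: scan cost=20, card=20
  {E}: scan cost=200, card=200
  {BD}: card=120; try (D,hash)→1320, (B,merge)→3480, (D,merge)→3720, (B,hash)→5520, (B,nl)→18060, (D,nl)→18300; best=1320 via (D,hash)
  {AB}: card=4800; try (A,hash)→1720, (B,merge)→3720, (A,merge)→3940, (B,hash)→5560, (A,nl_idx)→7200, (B,nl)→24080 …(+1); best=1720 via (A,hash)
  {BC}: card=1500; try (C,hash)→800, (B,merge)→3140, (C,nl_idx)→3300, (C,merge)→3420, (B,hash)→5440, (B,nl)→6020 …(+1); best=800 via (C,hash)
  {BE}: card=15000; try (E,hash)→3800, (B,merge)→5000, (E,merge)→5100, (B,hash)→5800, (E,nl_idx)→17700, (B,nl)→60200 …(+1); best=3800 via (E,hash)
  {ABD}: card=1920; try (A,hash)→2560, (A,merge)→2920, (A,nl_idx)→4080, (D,hash)→7240, (A,nl)→10920, (D,merge)→69340 …(+1); best=2560 via (A,hash)
  {BCD}: card=600; try (C,hash)→1640, (C,merge)→2400, (C,nl_idx)→2520, (D,hash)→3020, (C,nl)→3720, (D,merge)→19220 …(+1); best=1640 via (C,hash)
  {BDE}: card=6000; try (E,merge)→4080, (E,hash)→4640, (E,nl_idx)→8280, (D,hash)→19520, (E,nl)→25320, (D,merge)→229220 …(+1); best=4080 via (E,merge)
  {ABC}: card=24000; try (A,hash)→3420, (C,hash)→6720, (A,merge)→19440, (A,nl_idx)→35300, (C,nl_idx)→49720, (C,merge)→69040 …(+2); best=3420 via (A,hash)
  {ABE}: card=240000; try (E,hash)→9720, (A,hash)→19920, (E,merge)→70720, (A,merge)→229440, (E,nl_idx)→280120, (A,nl_idx)→348800 …(+2); best=9720 via (E,hash)
  {BCE}: card=75000; try (E,hash)→5500, (C,hash)→19000, (E,merge)→20600, (E,nl_idx)→87800, (C,nl_idx)→153800, (C,merge)→228920 …(+2); best=5500 via (E,hash)
  {ABCD}: card=9600; try (A,hash)→3360, (C,hash)→4680, (A,merge)→8880, (A,nl_idx)→15440, (C,nl_idx)→21760, (C,merge)→25720 …(+5); best=3360 via (A,hash)
  {ABDE}: card=96000; try (E,hash)→7680, (A,hash)→11200, (E,merge)→27400, (A,merge)→88720, (E,nl_idx)→113920, (A,nl_idx)→142080 …(+5); best=7680 via (E,hash)
  {BCDE}: card=30000; try (E,hash)→5440, (E,merge)→10040, (C,hash)→10280, (E,nl_idx)→36440, (C,nl_idx)→64080, (D,hash)→81220 …(+5); best=5440 via (E,hash)
  {ABCE}: card=1200000; try (E,hash)→30620, (A,hash)→81620, (C,hash)→249920, (E,merge)→389220, (A,merge)→1356140, (E,nl_idx)→1395420 …(+6); best=30620 via (E,hash)
  {ABCDE}: card=480000; try (E,hash)→16160, (A,hash)→36560, (C,hash)→103880, (E,merge)→149160, (A,merge)→486080, (E,nl_idx)→560160 …(+9); best=16160 via (E,hash)

16160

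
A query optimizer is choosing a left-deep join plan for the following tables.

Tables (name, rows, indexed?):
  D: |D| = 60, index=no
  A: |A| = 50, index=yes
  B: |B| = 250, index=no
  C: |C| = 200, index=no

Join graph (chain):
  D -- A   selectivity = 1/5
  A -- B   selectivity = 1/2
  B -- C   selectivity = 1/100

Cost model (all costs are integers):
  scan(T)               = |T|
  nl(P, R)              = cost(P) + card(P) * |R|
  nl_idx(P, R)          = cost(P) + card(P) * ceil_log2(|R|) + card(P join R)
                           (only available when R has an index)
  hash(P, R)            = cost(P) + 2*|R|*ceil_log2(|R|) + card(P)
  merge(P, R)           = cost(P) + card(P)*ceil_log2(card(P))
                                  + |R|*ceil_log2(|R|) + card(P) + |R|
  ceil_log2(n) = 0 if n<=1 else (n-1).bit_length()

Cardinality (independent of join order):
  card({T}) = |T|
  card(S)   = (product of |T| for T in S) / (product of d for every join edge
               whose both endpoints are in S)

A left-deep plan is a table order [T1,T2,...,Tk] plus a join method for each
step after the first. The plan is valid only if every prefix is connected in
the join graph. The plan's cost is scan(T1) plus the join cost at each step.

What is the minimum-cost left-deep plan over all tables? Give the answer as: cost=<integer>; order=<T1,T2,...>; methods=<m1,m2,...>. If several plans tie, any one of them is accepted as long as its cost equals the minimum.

cost=18020; order=B,C,A,D; methods=hash,hash,hash

Selinger DP (subsets sized 1..n):
  {D}: scan cost=60, card=60
  {A}: scan cost=50, card=50
  {B}: scan cost=250, card=250
  {C}: scan cost=200, card=200
  {AD}: card=600; try (A,hash)→720, (D,hash)→820, (D,merge)→820, (A,merge)→830, (A,nl_idx)→1020, (D,nl)→3050 …(+1); best=720 via (A,hash)
  {AB}: card=6250; try (A,hash)→1100, (B,merge)→2650, (A,merge)→2850, (B,hash)→4100, (A,nl_idx)→8000, (B,nl)→12550 …(+1); best=1100 via (A,hash)
  {BC}: card=500; try (C,hash)→3700, (B,merge)→4250, (C,merge)→4300, (B,hash)→4400, (B,nl)→50200, (C,nl)→50250; best=3700 via (C,hash)
  {ABD}: card=75000; try (B,hash)→5320, (D,hash)→8070, (B,merge)→9570, (D,merge)→89020, (B,nl)→150720, (D,nl)→376100; best=5320 via (B,hash)
  {ABC}: card=12500; try (A,hash)→4800, (A,merge)→9050, (C,hash)→10550, (A,nl_idx)→19200, (A,nl)→28700, (C,merge)→90400 …(+1); best=4800 via (A,hash)
  {ABCD}: card=150000; try (D,hash)→18020, (C,hash)→83520, (D,merge)→192720, (D,nl)→754800, (C,merge)→1357120, (C,nl)→15005320; best=18020 via (D,hash)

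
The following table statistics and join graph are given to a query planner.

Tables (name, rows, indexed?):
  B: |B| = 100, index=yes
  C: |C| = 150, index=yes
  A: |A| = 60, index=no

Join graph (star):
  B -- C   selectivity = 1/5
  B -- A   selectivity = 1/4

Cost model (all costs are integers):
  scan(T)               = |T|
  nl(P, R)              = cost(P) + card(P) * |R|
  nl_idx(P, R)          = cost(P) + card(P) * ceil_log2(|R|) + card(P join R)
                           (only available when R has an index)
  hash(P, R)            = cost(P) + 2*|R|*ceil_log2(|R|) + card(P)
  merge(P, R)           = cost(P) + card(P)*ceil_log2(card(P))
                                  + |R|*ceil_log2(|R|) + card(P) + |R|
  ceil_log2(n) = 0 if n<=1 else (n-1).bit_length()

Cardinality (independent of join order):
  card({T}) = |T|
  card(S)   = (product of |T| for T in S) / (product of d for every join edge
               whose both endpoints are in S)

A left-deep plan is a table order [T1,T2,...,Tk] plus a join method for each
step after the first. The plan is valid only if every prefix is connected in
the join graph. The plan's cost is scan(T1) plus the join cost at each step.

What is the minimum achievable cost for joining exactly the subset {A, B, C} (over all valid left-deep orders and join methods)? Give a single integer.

Selinger DP over subsets of {A,B,C}:
  {B}: scan cost=100, card=100
  {C}: scan cost=150, card=150
  {A}: scan cost=60, card=60
  {BC}: card=3000; try (B,hash)→1700, (C,merge)→2250, (B,merge)→2300, (C,hash)→2600, (C,nl_idx)→3900, (B,nl_idx)→4200 …(+2); best=1700 via (B,hash)
  {AB}: card=1500; try (A,hash)→920, (B,merge)→1280, (A,merge)→1320, (B,hash)→1520, (B,nl_idx)→1980, (B,nl)→6060 …(+1); best=920 via (A,hash)
  {ABC}: card=45000; try (C,hash)→4820, (A,hash)→5420, (C,merge)→20270, (A,merge)→41120, (C,nl_idx)→57920, (A,nl)→181700 …(+1); best=4820 via (C,hash)

4820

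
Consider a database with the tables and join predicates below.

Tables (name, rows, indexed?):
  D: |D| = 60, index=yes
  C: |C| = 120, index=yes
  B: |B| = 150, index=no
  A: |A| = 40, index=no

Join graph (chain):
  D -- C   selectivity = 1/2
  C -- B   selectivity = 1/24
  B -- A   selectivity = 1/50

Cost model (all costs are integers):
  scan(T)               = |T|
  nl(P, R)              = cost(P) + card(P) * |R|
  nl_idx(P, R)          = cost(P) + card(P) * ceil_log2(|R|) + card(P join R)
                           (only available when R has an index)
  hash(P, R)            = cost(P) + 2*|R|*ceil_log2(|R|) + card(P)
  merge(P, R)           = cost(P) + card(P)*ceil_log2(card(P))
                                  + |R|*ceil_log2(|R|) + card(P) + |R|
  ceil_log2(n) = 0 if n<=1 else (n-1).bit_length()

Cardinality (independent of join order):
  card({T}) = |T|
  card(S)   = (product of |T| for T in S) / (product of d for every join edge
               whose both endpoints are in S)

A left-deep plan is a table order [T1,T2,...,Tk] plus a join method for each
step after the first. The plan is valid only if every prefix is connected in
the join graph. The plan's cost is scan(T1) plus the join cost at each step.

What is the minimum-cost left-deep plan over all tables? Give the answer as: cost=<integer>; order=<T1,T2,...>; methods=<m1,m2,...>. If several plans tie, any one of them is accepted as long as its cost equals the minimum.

cost=3540; order=B,A,C,D; methods=hash,nl_idx,hash

Selinger DP (subsets sized 1..n):
  {D}: scan cost=60, card=60
  {C}: scan cost=120, card=120
  {B}: scan cost=150, card=150
  {A}: scan cost=40, card=40
  {CD}: card=3600; try (D,hash)→960, (C,merge)→1440, (D,merge)→1500, (C,hash)→1800, (C,nl_idx)→4080, (D,nl_idx)→4440 …(+2); best=960 via (D,hash)
  {BC}: card=750; try (C,nl_idx)→1950, (C,hash)→1980, (B,merge)→2430, (C,merge)→2460, (B,hash)→2640, (B,nl)→18120 …(+1); best=1950 via (C,nl_idx)
  {AB}: card=120; try (A,hash)→780, (B,merge)→1670, (A,merge)→1780, (B,hash)→2480, (B,nl)→6040, (A,nl)→6150; best=780 via (A,hash)
  {BCD}: card=22500; try (D,hash)→3420, (B,hash)→6960, (D,merge)→10620, (D,nl_idx)→28950, (D,nl)→46950, (B,merge)→49110 …(+1); best=3420 via (D,hash)
  {ABC}: card=600; try (C,nl_idx)→2220, (C,hash)→2580, (C,merge)→2700, (A,hash)→3180, (A,merge)→10480, (C,nl)→15180 …(+1); best=2220 via (C,nl_idx)
  {ABCD}: card=18000; try (D,hash)→3540, (D,merge)→9240, (D,nl_idx)→23820, (A,hash)→26400, (D,nl)→38220, (A,merge)→363700 …(+1); best=3540 via (D,hash)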